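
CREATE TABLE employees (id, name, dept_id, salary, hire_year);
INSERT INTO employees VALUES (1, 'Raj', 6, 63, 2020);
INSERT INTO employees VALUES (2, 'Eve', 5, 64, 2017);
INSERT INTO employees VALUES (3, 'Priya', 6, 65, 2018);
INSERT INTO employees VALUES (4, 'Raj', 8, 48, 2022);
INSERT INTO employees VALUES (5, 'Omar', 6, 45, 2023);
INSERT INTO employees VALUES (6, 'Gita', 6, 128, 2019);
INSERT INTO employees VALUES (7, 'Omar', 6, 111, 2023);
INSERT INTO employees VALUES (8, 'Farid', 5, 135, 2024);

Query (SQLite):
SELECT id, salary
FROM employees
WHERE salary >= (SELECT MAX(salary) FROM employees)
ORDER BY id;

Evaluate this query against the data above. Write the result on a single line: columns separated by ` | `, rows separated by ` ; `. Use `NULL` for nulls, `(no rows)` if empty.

8 | 135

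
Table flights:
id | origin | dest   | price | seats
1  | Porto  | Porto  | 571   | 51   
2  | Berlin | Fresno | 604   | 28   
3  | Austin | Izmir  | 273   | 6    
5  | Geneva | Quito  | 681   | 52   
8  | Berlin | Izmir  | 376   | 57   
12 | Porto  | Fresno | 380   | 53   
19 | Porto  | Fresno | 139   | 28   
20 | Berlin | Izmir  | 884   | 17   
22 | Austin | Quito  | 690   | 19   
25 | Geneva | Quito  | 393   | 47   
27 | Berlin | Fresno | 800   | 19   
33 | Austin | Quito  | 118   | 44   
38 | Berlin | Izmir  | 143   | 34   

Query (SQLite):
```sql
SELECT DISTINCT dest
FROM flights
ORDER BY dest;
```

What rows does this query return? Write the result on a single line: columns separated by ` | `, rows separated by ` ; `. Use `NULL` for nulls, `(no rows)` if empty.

Fresno ; Izmir ; Porto ; Quito

Collect distinct dest values from flights.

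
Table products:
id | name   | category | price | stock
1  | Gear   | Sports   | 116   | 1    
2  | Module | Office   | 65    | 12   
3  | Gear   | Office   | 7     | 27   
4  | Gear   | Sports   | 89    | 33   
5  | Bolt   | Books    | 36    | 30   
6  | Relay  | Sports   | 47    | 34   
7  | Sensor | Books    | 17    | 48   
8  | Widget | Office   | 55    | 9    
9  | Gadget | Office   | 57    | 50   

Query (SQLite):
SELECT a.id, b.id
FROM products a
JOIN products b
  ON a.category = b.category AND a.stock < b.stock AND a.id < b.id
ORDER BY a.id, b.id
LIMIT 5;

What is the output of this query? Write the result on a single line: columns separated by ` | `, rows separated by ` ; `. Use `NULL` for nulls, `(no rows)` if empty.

1 | 4 ; 1 | 6 ; 2 | 3 ; 2 | 9 ; 3 | 9

Pairs (a,b) with same category, a.stock < b.stock, a.id < b.id.
category groups: Books:{5,7} Office:{2,3,8,9} Sports:{1,4,6}
Ordered by (a.id, b.id); first 5.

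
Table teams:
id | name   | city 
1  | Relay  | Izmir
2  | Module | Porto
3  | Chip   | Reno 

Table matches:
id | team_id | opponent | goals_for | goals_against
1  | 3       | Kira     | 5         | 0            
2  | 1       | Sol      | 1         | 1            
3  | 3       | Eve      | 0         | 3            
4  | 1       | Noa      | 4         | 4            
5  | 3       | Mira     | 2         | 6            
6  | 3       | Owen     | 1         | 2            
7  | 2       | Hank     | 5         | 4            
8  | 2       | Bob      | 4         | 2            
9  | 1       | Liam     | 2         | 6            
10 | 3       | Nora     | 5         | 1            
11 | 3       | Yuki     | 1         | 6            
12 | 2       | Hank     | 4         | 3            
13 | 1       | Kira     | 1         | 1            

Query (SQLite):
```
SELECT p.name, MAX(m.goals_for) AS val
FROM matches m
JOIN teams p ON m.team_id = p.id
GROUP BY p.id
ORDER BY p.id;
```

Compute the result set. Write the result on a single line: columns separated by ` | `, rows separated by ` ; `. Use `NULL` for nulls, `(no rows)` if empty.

Relay | 4 ; Module | 5 ; Chip | 5

Join each matches row to its teams via team_id.
Group joined rows by teams.id; compute MAX(m.goals_for) per group.
  1: ids {2, 4, 9, 13} → MAX(m.goals_for)=4
  2: ids {7, 8, 12} → MAX(m.goals_for)=5
  3: ids {1, 3, 5, 6, 10, 11} → MAX(m.goals_for)=5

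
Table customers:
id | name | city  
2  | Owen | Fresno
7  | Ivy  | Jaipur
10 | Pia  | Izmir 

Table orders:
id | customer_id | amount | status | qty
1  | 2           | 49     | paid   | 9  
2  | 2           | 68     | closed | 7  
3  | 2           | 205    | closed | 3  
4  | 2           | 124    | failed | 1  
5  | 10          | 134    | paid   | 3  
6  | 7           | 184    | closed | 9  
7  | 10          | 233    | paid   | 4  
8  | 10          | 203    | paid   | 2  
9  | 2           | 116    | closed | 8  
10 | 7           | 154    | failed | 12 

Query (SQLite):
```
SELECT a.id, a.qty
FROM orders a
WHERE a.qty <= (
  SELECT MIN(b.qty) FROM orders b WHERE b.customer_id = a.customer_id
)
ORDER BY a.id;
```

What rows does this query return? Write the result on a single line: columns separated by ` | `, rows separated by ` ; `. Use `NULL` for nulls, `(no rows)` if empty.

For each orders row a, compute MIN(qty) over rows sharing a.customer_id.
Keep row a if a.qty <= that per-group MIN.
  customer_id=2: MIN(qty) = 1
  customer_id=7: MIN(qty) = 9
  customer_id=10: MIN(qty) = 2

4 | 1 ; 6 | 9 ; 8 | 2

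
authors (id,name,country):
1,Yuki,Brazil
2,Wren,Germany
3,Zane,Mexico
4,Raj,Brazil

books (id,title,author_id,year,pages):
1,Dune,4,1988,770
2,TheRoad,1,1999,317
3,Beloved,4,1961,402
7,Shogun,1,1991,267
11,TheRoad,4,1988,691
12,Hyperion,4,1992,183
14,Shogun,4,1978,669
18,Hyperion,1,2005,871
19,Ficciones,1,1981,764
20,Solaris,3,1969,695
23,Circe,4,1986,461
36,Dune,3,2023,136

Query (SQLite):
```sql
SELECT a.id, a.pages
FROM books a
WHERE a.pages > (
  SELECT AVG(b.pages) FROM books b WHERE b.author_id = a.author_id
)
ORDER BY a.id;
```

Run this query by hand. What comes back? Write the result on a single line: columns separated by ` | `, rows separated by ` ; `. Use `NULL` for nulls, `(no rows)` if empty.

For each books row a, compute AVG(pages) over rows sharing a.author_id.
Keep row a if a.pages > that per-group AVG.
  author_id=1: AVG(pages) = 554.75
  author_id=3: AVG(pages) = 415.5
  author_id=4: AVG(pages) = 529.333333

1 | 770 ; 11 | 691 ; 14 | 669 ; 18 | 871 ; 19 | 764 ; 20 | 695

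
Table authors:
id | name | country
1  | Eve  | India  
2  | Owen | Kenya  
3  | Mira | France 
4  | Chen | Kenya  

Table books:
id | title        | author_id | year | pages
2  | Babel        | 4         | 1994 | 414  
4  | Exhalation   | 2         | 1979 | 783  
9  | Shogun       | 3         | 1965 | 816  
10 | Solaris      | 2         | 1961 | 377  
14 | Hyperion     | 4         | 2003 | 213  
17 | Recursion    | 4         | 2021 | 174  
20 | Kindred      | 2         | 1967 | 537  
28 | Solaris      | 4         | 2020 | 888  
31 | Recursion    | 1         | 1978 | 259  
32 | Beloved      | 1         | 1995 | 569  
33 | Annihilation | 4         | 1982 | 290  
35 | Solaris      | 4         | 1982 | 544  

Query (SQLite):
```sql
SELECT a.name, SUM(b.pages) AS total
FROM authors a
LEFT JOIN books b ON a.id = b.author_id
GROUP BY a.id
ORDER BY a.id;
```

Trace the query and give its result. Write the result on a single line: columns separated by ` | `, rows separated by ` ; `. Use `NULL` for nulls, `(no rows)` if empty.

Eve | 828 ; Owen | 1697 ; Mira | 816 ; Chen | 2523

LEFT JOIN keeps every authors row; unmatched ones get NULL for books columns.
Group by authors.id and compute SUM(b.pages). SUM over an all-NULL group is NULL.
  1: ids {31, 32} → SUM(b.pages)=828
  2: ids {4, 10, 20} → SUM(b.pages)=1697
  3: ids {9} → SUM(b.pages)=816
  4: ids {2, 14, 17, 28, 33, 35} → SUM(b.pages)=2523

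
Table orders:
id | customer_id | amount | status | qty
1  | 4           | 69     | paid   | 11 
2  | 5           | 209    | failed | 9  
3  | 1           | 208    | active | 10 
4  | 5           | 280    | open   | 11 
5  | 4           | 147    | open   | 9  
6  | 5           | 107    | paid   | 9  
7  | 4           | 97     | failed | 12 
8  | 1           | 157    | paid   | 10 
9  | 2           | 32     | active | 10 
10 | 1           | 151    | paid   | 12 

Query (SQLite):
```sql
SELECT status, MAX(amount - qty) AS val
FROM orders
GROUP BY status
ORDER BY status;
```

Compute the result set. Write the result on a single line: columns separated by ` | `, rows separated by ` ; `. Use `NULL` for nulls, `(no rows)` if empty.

For each row compute amount - qty.
Group by status; take MAX of the expression per group.
  active: ids {3, 9} → MAX(amount - qty)=198
  failed: ids {2, 7} → MAX(amount - qty)=200
  open: ids {4, 5} → MAX(amount - qty)=269
  paid: ids {1, 6, 8, 10} → MAX(amount - qty)=147

active | 198 ; failed | 200 ; open | 269 ; paid | 147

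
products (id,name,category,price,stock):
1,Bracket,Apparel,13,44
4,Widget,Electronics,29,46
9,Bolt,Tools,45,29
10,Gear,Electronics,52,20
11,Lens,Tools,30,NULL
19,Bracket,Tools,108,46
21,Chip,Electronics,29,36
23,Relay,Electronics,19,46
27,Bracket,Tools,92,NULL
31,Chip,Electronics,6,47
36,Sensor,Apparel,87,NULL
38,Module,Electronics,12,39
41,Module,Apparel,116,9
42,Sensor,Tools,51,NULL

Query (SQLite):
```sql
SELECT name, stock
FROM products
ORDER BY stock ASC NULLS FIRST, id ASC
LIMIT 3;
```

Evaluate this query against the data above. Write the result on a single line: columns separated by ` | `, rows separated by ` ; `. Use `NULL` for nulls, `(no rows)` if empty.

Lens | NULL ; Bracket | NULL ; Sensor | NULL

Sort by stock asc, tiebreak id asc: (NULL, id=11), (NULL, id=27), (NULL, id=36), (NULL, id=42), (9, id=41), (20, id=10) …. Take first 3.
NULLS FIRST: NULL stock rows go before all non-NULL rows (among themselves ordered by id asc).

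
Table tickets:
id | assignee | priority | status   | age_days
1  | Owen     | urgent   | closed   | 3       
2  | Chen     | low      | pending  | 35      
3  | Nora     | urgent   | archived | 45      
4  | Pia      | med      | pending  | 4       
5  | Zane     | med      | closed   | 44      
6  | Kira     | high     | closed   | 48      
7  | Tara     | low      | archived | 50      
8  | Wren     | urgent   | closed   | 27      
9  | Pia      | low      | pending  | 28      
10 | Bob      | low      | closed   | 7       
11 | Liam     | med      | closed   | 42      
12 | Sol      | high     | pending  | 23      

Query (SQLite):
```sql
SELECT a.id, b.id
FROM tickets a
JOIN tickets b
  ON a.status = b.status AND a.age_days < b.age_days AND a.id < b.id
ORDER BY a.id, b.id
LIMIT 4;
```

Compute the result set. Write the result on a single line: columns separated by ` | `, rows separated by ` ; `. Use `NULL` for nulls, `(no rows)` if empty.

Pairs (a,b) with same status, a.age_days < b.age_days, a.id < b.id.
status groups: archived:{3,7} closed:{1,5,6,8,10,11} pending:{2,4,9,12}
Ordered by (a.id, b.id); first 4.

1 | 5 ; 1 | 6 ; 1 | 8 ; 1 | 10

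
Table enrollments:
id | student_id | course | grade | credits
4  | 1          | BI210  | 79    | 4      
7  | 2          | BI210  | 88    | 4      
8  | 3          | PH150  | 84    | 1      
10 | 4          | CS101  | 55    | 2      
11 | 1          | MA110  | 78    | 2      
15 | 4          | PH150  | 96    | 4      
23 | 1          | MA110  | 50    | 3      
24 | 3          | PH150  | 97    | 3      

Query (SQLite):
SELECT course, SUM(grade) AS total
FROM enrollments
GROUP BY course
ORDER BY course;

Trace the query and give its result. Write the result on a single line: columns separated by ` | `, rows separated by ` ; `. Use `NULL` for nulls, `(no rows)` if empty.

BI210 | 167 ; CS101 | 55 ; MA110 | 128 ; PH150 | 277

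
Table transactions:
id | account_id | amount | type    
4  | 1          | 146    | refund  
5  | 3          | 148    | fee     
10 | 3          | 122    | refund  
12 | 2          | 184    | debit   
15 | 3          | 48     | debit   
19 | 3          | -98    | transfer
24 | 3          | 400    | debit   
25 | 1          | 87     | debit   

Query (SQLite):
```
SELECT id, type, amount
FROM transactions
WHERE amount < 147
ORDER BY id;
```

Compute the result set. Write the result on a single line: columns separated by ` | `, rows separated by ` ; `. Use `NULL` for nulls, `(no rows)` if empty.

amount < 147: ids {4, 10, 15, 19, 25}

4 | refund | 146 ; 10 | refund | 122 ; 15 | debit | 48 ; 19 | transfer | -98 ; 25 | debit | 87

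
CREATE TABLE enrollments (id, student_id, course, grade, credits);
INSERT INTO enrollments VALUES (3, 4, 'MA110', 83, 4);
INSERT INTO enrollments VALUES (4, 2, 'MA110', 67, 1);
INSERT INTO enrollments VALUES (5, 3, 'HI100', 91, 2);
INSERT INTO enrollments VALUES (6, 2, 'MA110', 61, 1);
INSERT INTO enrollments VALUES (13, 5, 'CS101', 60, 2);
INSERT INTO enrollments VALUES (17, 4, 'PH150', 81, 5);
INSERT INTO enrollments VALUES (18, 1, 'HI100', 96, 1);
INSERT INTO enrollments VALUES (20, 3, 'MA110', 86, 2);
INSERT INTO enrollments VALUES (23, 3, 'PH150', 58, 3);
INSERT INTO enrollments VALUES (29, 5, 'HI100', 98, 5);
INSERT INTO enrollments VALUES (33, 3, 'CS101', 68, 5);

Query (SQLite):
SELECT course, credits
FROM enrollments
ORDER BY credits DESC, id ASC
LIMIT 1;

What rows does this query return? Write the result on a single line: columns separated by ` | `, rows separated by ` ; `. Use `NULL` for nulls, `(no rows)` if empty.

PH150 | 5

Sort by credits desc, tiebreak id asc: (5, id=17), (5, id=29), (5, id=33), (4, id=3) …. Take first 1.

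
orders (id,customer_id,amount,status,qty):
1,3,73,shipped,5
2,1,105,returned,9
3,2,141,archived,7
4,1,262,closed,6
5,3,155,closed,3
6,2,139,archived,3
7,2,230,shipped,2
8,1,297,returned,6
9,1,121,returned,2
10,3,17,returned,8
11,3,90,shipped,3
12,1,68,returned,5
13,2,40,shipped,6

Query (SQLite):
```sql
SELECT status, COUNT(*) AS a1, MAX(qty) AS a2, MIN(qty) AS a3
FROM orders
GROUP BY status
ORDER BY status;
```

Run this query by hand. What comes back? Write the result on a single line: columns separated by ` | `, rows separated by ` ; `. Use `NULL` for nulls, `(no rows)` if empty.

archived | 2 | 7 | 3 ; closed | 2 | 6 | 3 ; returned | 5 | 9 | 2 ; shipped | 4 | 6 | 2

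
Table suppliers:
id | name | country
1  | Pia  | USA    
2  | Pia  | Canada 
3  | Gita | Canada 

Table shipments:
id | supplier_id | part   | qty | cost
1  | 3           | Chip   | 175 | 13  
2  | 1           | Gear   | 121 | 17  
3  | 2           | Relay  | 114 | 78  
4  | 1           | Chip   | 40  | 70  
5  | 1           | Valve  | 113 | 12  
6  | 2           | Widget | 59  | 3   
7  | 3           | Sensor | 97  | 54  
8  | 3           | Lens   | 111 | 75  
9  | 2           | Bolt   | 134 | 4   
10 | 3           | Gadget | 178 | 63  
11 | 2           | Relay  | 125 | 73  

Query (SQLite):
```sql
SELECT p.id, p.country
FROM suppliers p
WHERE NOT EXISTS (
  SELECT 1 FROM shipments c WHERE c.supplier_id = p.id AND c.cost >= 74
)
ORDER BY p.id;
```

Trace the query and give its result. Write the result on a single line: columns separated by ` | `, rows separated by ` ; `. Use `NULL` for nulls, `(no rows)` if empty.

1 | USA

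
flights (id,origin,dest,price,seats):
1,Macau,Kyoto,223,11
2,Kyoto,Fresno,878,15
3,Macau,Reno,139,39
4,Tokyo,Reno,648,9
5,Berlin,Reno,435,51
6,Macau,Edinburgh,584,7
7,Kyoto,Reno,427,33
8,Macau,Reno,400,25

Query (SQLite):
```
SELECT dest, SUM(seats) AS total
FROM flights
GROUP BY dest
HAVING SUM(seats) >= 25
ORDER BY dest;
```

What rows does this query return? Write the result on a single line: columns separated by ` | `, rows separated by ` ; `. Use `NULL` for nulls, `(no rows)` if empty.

Reno | 157

Partition flights by dest; compute SUM(seats) within each group.
HAVING: keep groups where SUM(seats) >= 25.
  Edinburgh: ids {6} → SUM(seats)=7
  Fresno: ids {2} → SUM(seats)=15
  Kyoto: ids {1} → SUM(seats)=11
  Reno: ids {3, 4, 5, 7, 8} → SUM(seats)=157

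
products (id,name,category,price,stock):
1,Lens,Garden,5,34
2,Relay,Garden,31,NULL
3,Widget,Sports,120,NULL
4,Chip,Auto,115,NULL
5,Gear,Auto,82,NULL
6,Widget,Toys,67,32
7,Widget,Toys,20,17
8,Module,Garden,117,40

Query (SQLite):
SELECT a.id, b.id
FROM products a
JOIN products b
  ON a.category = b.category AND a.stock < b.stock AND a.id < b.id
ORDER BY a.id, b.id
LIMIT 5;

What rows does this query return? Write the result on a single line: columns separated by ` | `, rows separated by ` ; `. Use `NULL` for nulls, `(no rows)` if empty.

Pairs (a,b) with same category, a.stock < b.stock, a.id < b.id.
category groups: Auto:{4,5} Garden:{1,2,8} Sports:{3} Toys:{6,7}
Ordered by (a.id, b.id); first 5.

1 | 8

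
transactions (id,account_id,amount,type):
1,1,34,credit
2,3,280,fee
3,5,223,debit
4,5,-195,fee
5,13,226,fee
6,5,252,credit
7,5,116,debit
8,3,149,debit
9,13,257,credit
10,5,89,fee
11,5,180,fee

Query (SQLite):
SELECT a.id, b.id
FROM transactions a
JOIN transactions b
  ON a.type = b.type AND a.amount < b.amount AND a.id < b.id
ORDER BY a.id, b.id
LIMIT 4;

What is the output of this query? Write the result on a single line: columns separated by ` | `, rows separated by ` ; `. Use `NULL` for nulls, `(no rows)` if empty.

1 | 6 ; 1 | 9 ; 4 | 5 ; 4 | 10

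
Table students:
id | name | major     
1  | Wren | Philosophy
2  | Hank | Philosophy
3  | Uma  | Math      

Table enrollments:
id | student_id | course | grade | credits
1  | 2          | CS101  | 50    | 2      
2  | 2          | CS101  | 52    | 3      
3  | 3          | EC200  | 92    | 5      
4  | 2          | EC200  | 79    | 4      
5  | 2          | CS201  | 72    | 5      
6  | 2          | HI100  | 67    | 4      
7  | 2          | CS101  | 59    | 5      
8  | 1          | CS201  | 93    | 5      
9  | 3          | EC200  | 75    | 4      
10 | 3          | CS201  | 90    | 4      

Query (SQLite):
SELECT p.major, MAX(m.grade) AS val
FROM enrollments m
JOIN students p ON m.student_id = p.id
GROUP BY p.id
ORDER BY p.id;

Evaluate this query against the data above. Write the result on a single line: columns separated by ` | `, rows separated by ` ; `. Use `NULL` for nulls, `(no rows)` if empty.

Join each enrollments row to its students via student_id.
Group joined rows by students.id; compute MAX(m.grade) per group.
  1: ids {8} → MAX(m.grade)=93
  2: ids {1, 2, 4, 5, 6, 7} → MAX(m.grade)=79
  3: ids {3, 9, 10} → MAX(m.grade)=92

Philosophy | 93 ; Philosophy | 79 ; Math | 92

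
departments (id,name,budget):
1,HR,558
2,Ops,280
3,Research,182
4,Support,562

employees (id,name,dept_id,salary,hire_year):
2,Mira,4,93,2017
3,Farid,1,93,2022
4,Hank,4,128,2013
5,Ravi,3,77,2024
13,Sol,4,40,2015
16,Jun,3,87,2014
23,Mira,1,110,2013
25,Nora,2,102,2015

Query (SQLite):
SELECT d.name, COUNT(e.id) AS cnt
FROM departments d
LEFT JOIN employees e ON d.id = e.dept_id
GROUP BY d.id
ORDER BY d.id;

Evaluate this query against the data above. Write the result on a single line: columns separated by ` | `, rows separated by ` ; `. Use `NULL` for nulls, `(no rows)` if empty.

LEFT JOIN keeps every departments row; unmatched ones get NULL for employees columns.
Group by departments.id and compute COUNT(e.id). COUNT(col) of an all-NULL group is 0.
  1: ids {3, 23} → COUNT(e.id)=2
  2: ids {25} → COUNT(e.id)=1
  3: ids {5, 16} → COUNT(e.id)=2
  4: ids {2, 4, 13} → COUNT(e.id)=3

HR | 2 ; Ops | 1 ; Research | 2 ; Support | 3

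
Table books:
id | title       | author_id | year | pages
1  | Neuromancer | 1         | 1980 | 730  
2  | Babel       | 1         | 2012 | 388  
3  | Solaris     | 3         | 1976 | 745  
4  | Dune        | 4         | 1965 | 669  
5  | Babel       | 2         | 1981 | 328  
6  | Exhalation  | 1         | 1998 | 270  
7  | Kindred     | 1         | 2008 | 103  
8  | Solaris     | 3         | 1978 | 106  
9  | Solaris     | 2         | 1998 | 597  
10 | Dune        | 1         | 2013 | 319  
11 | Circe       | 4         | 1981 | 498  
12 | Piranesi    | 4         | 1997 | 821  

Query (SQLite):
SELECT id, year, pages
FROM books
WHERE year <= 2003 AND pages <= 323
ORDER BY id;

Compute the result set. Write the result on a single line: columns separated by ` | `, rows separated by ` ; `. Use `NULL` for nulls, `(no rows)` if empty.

6 | 1998 | 270 ; 8 | 1978 | 106

year <= 2003: ids {1, 3, 4, 5, 6, 8, 9, 11, 12}
pages <= 323: ids {6, 7, 8, 10}
Combine with AND.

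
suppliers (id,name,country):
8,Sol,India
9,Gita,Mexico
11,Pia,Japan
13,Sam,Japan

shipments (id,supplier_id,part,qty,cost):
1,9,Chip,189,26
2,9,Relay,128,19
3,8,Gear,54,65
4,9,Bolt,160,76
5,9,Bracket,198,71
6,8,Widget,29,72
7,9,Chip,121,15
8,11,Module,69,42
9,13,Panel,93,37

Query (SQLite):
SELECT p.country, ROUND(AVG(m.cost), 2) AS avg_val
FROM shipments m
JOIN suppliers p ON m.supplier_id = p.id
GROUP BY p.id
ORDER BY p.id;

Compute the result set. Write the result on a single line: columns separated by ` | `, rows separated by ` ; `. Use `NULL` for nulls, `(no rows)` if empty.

India | 68.5 ; Mexico | 41.4 ; Japan | 42 ; Japan | 37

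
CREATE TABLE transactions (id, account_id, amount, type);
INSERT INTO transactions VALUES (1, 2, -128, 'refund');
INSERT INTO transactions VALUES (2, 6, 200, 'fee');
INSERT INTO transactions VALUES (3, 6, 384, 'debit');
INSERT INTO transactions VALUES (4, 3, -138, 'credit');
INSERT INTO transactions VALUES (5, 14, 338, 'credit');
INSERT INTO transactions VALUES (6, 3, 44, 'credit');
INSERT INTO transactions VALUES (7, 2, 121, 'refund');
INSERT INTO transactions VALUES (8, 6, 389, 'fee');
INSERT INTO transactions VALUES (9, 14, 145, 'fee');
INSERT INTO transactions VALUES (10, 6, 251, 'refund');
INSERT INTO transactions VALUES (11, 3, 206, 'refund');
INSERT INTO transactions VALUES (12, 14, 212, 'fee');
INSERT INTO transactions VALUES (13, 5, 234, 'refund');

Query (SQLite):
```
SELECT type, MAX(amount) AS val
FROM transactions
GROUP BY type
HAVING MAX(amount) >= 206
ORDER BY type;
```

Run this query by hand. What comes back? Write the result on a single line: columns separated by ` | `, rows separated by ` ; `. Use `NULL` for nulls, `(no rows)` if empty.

Partition transactions by type; compute MAX(amount) within each group.
HAVING: keep groups where MAX(amount) >= 206.
  credit: ids {4, 5, 6} → MAX(amount)=338
  debit: ids {3} → MAX(amount)=384
  fee: ids {2, 8, 9, 12} → MAX(amount)=389
  refund: ids {1, 7, 10, 11, 13} → MAX(amount)=251

credit | 338 ; debit | 384 ; fee | 389 ; refund | 251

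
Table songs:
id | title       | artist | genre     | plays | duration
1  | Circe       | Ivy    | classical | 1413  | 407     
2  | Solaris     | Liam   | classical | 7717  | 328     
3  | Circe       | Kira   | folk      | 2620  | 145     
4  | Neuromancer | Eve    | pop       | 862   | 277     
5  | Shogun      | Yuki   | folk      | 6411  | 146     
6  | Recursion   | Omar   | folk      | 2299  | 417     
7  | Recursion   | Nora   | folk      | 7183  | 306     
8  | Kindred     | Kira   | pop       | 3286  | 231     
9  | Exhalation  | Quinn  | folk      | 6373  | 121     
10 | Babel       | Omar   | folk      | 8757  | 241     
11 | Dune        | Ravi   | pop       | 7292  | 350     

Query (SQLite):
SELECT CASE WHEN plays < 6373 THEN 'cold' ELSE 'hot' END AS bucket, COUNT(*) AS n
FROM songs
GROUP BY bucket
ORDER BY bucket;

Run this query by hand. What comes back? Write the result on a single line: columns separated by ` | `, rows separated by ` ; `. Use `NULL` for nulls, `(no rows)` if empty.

cold | 5 ; hot | 6

Bucket rows by plays < 6373 → 'cold' else 'hot'; count each bucket.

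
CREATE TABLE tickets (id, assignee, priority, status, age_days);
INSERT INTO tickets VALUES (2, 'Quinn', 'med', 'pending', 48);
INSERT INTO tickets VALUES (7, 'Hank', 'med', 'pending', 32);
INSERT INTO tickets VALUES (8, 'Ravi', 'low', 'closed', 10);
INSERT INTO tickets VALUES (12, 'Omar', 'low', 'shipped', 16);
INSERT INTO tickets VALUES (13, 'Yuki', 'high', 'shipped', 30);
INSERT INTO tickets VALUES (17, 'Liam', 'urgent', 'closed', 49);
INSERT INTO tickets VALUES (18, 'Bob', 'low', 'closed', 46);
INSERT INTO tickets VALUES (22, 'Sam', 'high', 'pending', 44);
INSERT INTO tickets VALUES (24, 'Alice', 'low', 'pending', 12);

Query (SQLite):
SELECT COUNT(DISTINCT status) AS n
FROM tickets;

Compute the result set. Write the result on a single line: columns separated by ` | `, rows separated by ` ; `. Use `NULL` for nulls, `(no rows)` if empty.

3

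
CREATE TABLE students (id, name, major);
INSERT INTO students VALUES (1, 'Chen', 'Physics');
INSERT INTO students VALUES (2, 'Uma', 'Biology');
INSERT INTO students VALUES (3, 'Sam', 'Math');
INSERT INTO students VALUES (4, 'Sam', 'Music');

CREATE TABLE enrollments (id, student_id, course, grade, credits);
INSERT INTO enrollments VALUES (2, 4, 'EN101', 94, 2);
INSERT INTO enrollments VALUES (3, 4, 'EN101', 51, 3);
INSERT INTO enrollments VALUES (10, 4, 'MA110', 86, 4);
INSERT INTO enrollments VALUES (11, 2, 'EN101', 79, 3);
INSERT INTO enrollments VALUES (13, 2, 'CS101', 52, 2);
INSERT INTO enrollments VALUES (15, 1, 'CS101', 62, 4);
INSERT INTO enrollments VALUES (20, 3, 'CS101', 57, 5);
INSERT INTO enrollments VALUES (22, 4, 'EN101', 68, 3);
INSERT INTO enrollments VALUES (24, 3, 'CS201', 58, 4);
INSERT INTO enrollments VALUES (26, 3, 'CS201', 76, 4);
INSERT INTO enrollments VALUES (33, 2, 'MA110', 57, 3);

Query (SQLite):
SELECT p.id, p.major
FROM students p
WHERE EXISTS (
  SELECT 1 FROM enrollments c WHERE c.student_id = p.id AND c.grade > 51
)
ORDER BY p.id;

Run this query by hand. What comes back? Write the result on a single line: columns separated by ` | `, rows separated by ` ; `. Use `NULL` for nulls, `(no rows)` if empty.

1 | Physics ; 2 | Biology ; 3 | Math ; 4 | Music

For each students row, check whether any enrollments with matching student_id has grade > 51.
Keep rows where that is true.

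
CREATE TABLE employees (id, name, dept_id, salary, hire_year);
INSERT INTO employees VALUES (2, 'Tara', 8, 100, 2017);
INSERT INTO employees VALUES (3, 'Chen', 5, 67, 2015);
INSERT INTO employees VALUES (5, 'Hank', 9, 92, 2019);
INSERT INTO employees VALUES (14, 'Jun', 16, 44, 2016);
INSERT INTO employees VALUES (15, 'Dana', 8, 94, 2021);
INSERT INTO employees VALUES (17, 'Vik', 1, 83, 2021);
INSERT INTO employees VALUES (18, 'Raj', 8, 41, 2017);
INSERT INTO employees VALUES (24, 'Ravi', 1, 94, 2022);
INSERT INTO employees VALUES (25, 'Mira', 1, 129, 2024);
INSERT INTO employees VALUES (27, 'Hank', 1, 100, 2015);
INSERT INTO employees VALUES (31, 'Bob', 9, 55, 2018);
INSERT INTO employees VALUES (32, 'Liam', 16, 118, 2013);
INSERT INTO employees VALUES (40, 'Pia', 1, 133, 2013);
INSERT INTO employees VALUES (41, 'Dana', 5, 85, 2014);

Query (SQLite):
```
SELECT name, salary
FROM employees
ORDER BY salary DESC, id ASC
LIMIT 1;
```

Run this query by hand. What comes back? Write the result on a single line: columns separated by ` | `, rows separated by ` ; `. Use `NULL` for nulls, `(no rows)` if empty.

Pia | 133

Sort by salary desc, tiebreak id asc: (133, id=40), (129, id=25), (118, id=32), (100, id=2) …. Take first 1.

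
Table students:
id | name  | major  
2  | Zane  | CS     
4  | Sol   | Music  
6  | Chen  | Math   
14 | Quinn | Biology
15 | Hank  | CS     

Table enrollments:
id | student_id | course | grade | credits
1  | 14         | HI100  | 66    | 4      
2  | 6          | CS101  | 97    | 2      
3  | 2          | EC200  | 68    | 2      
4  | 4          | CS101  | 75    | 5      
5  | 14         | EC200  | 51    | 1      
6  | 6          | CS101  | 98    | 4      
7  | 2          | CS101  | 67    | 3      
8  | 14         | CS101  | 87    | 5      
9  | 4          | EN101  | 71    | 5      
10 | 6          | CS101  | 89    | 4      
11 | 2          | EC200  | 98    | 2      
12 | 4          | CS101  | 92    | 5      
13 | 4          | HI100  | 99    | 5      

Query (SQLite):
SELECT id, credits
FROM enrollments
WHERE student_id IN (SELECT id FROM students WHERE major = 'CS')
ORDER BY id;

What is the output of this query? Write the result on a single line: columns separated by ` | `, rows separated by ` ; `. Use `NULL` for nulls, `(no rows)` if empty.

3 | 2 ; 7 | 3 ; 11 | 2

Inner query: students.id where major = 'CS'.
Outer: keep enrollments rows whose student_id is in that set.
Inner query → {2, 15}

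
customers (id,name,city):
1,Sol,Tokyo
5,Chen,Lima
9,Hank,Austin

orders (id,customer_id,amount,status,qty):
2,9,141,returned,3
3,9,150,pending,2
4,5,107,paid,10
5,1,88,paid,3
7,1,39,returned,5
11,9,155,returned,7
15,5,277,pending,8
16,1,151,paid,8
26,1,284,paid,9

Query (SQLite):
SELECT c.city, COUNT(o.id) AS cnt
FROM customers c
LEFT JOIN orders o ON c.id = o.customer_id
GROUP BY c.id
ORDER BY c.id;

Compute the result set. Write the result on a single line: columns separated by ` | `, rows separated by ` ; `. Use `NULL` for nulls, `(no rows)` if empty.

Tokyo | 4 ; Lima | 2 ; Austin | 3

LEFT JOIN keeps every customers row; unmatched ones get NULL for orders columns.
Group by customers.id and compute COUNT(o.id). COUNT(col) of an all-NULL group is 0.
  1: ids {5, 7, 16, 26} → COUNT(o.id)=4
  5: ids {4, 15} → COUNT(o.id)=2
  9: ids {2, 3, 11} → COUNT(o.id)=3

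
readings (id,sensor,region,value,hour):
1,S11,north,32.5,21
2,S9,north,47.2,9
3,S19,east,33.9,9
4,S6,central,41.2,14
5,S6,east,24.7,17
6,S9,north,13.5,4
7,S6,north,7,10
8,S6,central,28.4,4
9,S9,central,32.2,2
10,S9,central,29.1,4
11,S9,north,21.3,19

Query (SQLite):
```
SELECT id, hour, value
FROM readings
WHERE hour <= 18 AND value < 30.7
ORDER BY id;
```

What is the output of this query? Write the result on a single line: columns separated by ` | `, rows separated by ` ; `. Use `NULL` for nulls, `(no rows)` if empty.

hour <= 18: ids {2, 3, 4, 5, 6, 7, 8, 9, 10}
value < 30.7: ids {5, 6, 7, 8, 10, 11}
Combine with AND.

5 | 17 | 24.7 ; 6 | 4 | 13.5 ; 7 | 10 | 7 ; 8 | 4 | 28.4 ; 10 | 4 | 29.1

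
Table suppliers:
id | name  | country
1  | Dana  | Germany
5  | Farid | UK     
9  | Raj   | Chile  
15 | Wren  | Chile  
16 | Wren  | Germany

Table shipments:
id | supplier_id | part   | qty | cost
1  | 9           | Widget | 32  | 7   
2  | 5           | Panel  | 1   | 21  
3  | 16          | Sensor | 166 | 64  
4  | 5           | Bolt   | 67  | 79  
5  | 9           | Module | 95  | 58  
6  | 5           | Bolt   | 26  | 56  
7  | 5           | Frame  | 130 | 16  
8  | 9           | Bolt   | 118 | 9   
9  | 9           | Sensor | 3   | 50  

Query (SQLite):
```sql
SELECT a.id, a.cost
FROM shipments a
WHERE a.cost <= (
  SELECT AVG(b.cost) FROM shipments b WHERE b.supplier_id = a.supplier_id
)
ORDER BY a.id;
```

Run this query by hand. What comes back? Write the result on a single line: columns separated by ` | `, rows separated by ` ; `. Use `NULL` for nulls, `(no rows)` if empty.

1 | 7 ; 2 | 21 ; 3 | 64 ; 7 | 16 ; 8 | 9

For each shipments row a, compute AVG(cost) over rows sharing a.supplier_id.
Keep row a if a.cost <= that per-group AVG.
  supplier_id=5: AVG(cost) = 43.0
  supplier_id=9: AVG(cost) = 31.0
  supplier_id=16: AVG(cost) = 64.0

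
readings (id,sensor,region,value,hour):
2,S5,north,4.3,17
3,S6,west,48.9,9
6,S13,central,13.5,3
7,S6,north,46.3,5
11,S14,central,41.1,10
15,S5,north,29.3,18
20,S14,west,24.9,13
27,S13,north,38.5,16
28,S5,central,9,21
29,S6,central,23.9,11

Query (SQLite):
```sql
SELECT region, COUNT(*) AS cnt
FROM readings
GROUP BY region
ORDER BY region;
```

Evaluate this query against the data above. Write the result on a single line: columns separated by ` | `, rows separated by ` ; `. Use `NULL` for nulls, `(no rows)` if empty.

central | 4 ; north | 4 ; west | 2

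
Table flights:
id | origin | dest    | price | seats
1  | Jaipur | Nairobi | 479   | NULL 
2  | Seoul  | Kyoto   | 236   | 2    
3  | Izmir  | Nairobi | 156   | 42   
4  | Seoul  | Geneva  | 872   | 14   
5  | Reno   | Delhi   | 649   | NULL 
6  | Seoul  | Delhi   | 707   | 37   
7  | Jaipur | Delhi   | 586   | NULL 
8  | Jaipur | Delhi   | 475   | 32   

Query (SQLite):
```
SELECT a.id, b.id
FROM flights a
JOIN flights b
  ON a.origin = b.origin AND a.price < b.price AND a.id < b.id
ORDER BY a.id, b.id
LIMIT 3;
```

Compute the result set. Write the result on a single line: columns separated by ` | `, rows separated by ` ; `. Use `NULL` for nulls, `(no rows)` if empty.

1 | 7 ; 2 | 4 ; 2 | 6

Pairs (a,b) with same origin, a.price < b.price, a.id < b.id.
origin groups: Izmir:{3} Jaipur:{1,7,8} Reno:{5} Seoul:{2,4,6}
Ordered by (a.id, b.id); first 3.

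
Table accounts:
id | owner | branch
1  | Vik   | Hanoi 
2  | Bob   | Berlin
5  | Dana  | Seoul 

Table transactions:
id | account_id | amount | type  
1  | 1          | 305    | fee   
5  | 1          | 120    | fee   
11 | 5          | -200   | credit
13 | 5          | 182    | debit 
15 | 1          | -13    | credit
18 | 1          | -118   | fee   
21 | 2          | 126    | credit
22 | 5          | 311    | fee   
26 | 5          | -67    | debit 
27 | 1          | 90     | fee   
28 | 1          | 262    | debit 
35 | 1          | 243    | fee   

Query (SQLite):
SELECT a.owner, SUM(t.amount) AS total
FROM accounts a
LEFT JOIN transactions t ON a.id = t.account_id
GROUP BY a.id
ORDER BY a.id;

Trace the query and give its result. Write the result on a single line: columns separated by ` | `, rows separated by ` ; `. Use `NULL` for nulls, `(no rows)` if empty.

LEFT JOIN keeps every accounts row; unmatched ones get NULL for transactions columns.
Group by accounts.id and compute SUM(t.amount). SUM over an all-NULL group is NULL.
  1: ids {1, 5, 15, 18, 27, 28, 35} → SUM(t.amount)=889
  2: ids {21} → SUM(t.amount)=126
  5: ids {11, 13, 22, 26} → SUM(t.amount)=226

Vik | 889 ; Bob | 126 ; Dana | 226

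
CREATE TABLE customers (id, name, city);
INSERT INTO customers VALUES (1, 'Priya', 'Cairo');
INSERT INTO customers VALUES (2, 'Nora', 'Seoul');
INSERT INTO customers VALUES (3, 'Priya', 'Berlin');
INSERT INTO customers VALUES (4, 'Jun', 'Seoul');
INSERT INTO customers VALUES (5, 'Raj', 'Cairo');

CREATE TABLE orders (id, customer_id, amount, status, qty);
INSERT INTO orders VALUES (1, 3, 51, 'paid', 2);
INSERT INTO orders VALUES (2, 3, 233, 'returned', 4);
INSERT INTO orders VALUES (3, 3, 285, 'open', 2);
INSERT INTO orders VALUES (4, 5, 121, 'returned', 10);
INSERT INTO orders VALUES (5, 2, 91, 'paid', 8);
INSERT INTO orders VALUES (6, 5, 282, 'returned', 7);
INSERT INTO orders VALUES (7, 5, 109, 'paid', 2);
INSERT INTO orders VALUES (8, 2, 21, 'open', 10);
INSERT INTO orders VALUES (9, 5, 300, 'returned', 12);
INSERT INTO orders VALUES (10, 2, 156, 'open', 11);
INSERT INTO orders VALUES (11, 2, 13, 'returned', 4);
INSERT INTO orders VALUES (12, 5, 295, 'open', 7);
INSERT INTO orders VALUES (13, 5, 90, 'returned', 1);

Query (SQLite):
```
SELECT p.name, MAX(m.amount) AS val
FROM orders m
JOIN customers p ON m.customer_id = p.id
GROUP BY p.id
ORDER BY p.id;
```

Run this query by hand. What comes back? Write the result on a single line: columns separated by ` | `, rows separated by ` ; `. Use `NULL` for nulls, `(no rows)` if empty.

Nora | 156 ; Priya | 285 ; Raj | 300

Join each orders row to its customers via customer_id.
Group joined rows by customers.id; compute MAX(m.amount) per group.
  2: ids {5, 8, 10, 11} → MAX(m.amount)=156
  3: ids {1, 2, 3} → MAX(m.amount)=285
  5: ids {4, 6, 7, 9, 12, 13} → MAX(m.amount)=300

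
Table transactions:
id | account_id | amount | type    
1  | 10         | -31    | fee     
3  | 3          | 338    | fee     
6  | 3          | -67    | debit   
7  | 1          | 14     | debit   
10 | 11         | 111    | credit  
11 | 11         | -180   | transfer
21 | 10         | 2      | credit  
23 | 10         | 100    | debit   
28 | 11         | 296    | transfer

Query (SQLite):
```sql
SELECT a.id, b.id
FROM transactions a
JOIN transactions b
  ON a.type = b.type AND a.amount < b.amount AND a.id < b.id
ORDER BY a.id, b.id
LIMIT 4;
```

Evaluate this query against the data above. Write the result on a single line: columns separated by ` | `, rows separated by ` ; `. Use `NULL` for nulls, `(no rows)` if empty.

1 | 3 ; 6 | 7 ; 6 | 23 ; 7 | 23

Pairs (a,b) with same type, a.amount < b.amount, a.id < b.id.
type groups: credit:{10,21} debit:{6,7,23} fee:{1,3} transfer:{11,28}
Ordered by (a.id, b.id); first 4.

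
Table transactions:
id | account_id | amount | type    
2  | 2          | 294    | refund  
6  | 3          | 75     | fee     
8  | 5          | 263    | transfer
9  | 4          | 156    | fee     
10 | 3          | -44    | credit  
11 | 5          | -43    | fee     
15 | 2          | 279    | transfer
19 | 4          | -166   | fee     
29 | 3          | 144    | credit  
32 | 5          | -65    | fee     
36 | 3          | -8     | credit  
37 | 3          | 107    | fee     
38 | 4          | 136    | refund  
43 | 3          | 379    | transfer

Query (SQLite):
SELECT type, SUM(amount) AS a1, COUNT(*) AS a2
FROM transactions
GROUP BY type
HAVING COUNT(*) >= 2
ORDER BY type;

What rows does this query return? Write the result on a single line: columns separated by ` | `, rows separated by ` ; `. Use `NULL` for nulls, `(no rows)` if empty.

credit | 92 | 3 ; fee | 64 | 6 ; refund | 430 | 2 ; transfer | 921 | 3

Group transactions by type.
Per group compute: SUM(amount), COUNT(*).
HAVING: drop groups with fewer than 2 rows.
  credit: ids {10, 29, 36} → SUM(amount)=92, COUNT(*)=3
  fee: ids {6, 9, 11, 19, 32, 37} → SUM(amount)=64, COUNT(*)=6
  refund: ids {2, 38} → SUM(amount)=430, COUNT(*)=2
  transfer: ids {8, 15, 43} → SUM(amount)=921, COUNT(*)=3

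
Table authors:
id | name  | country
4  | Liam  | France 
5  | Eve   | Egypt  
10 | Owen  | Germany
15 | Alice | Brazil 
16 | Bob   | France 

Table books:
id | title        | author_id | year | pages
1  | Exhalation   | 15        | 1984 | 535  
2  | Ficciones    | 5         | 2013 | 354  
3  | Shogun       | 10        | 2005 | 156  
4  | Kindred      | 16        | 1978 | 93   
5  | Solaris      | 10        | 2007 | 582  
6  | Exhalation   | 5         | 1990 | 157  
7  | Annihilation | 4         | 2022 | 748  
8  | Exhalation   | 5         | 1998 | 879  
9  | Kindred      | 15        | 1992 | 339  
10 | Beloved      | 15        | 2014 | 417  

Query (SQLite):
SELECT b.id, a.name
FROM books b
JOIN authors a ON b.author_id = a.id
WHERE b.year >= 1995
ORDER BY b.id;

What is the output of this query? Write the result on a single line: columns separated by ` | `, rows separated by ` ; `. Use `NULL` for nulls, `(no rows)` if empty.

Each books row matches the authors row where author_id = authors.id.
Then keep rows with b.year >= 1995.

2 | Eve ; 3 | Owen ; 5 | Owen ; 7 | Liam ; 8 | Eve ; 10 | Alice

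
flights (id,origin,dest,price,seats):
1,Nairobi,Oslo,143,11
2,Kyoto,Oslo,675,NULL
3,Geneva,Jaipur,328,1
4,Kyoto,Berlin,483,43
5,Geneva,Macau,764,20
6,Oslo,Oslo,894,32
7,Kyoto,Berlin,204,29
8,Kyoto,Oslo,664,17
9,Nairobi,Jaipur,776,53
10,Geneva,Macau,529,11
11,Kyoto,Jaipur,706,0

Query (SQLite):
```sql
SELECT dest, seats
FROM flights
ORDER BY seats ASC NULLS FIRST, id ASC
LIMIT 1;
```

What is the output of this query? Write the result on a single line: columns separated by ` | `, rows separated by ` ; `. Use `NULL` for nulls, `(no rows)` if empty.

Sort by seats asc, tiebreak id asc: (NULL, id=2), (0, id=11), (1, id=3), (11, id=1) …. Take first 1.
NULLS FIRST: NULL seats rows go before all non-NULL rows (among themselves ordered by id asc).

Oslo | NULL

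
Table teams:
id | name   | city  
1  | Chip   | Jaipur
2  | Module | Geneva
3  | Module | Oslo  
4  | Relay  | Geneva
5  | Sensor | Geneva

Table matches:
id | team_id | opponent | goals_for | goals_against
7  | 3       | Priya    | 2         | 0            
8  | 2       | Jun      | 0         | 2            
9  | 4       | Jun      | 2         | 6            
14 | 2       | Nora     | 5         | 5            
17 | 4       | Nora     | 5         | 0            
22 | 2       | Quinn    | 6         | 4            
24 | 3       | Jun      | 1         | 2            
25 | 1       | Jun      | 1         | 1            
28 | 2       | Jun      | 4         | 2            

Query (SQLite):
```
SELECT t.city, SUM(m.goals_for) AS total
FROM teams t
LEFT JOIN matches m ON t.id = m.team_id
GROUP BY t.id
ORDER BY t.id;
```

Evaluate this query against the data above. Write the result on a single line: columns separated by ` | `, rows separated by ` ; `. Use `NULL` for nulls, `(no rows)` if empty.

Jaipur | 1 ; Geneva | 15 ; Oslo | 3 ; Geneva | 7 ; Geneva | NULL

LEFT JOIN keeps every teams row; unmatched ones get NULL for matches columns.
Group by teams.id and compute SUM(m.goals_for). SUM over an all-NULL group is NULL.
  1: ids {25} → SUM(m.goals_for)=1
  2: ids {8, 14, 22, 28} → SUM(m.goals_for)=15
  3: ids {7, 24} → SUM(m.goals_for)=3
  4: ids {9, 17} → SUM(m.goals_for)=7
  5: ids {—} → SUM(m.goals_for)=NULL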